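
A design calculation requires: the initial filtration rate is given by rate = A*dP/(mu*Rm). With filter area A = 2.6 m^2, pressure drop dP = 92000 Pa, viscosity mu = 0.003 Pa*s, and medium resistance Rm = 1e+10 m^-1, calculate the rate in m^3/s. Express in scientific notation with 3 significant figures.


rate = A * dP / (mu * Rm)
rate = 2.6 * 92000 / (0.003 * 1e+10)
rate = 239200.0 / 3.000e+07
rate = 7.97e-03 m^3/s


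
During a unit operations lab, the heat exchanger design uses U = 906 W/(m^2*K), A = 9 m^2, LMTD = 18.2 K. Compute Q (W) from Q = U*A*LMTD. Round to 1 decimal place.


Q = U * A * LMTD
Q = 906 * 9 * 18.2
Q = 148402.8 W


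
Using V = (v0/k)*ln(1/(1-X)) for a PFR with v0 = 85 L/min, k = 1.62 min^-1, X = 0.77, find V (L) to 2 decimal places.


V = (v0/k) * ln(1/(1-X))
V = (85/1.62) * ln(1/(1-0.77))
V = 52.469136 * ln(4.347826)
V = 52.469136 * 1.469676
V = 77.11 L


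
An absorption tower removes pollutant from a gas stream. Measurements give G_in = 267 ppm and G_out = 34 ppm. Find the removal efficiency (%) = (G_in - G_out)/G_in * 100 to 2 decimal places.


Efficiency = (G_in - G_out) / G_in * 100%
Efficiency = (267 - 34) / 267 * 100
Efficiency = 233 / 267 * 100
Efficiency = 87.27%


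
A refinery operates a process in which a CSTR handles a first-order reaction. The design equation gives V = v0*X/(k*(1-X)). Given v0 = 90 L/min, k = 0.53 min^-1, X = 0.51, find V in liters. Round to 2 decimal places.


V = v0 * X / (k * (1 - X))
V = 90 * 0.51 / (0.53 * (1 - 0.51))
V = 45.9 / (0.53 * 0.49)
V = 45.9 / 0.2597
V = 176.74 L


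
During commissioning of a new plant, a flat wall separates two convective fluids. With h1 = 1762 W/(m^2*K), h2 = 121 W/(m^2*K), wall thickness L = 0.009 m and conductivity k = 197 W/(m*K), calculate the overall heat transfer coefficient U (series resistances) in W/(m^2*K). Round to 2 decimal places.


1/U = 1/h1 + L/k + 1/h2
1/U = 1/1762 + 0.009/197 + 1/121
1/U = 0.0005675369 + 4.56853e-05 + 0.0082644628
1/U = 0.008877685
U = 112.64 W/(m^2*K)


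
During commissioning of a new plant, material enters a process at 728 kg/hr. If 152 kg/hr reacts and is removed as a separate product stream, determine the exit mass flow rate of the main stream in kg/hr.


Steady-state mass balance on the main outlet: F_out = F_in - F_removed
F_out = 728 - 152
F_out = 576 kg/hr


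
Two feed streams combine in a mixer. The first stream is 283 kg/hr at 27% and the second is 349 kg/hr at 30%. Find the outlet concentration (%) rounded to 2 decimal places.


Mass balance on solute: F1*x1 + F2*x2 = F3*x3
F3 = F1 + F2 = 283 + 349 = 632 kg/hr
x3 = (F1*x1 + F2*x2)/F3
x3 = (283*0.27 + 349*0.3) / 632
x3 = 28.66%


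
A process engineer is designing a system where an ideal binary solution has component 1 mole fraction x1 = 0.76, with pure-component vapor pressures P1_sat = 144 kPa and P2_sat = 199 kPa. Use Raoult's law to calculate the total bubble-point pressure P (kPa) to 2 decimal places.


P = x1*P1_sat + x2*P2_sat
x2 = 1 - x1 = 1 - 0.76 = 0.24
P = 0.76*144 + 0.24*199
P = 109.44 + 47.76
P = 157.20 kPa


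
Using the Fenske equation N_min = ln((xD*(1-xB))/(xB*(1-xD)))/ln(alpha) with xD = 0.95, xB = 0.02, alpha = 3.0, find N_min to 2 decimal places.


N_min = ln((xD*(1-xB))/(xB*(1-xD))) / ln(alpha)
Numerator inside ln: 0.931 / 0.001 = 931.0
ln(931.0) = 6.836259
ln(alpha) = ln(3.0) = 1.098612
N_min = 6.836259 / 1.098612 = 6.22


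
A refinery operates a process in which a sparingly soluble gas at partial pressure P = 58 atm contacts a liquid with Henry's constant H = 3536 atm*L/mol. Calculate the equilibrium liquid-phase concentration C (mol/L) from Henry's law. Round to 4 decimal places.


C = P / H
C = 58 / 3536
C = 0.0164 mol/L


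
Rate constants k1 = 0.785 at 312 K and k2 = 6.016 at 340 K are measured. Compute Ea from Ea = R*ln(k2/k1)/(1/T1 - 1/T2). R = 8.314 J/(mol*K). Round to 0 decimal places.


Ea = R * ln(k2/k1) / (1/T1 - 1/T2)
ln(k2/k1) = ln(6.016/0.785) = 2.0364941
1/T1 - 1/T2 = 1/312 - 1/340 = 0.000263951735
Ea = 8.314 * 2.0364941 / 0.000263951735
Ea = 64146 J/mol


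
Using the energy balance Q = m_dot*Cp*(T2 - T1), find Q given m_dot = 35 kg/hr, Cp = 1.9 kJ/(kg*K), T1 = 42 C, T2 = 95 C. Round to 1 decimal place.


Q = m_dot * Cp * (T2 - T1)
Q = 35 * 1.9 * (95 - 42)
Q = 35 * 1.9 * 53
Q = 3524.5 kJ/hr


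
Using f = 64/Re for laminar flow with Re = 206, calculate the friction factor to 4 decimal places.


f = 64 / Re
f = 64 / 206
f = 0.3107


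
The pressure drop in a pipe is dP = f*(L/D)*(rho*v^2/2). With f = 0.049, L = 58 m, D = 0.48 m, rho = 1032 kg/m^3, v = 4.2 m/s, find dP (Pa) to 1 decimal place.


dP = f * (L/D) * (rho*v^2/2)
dP = 0.049 * (58/0.48) * (1032*4.2^2/2)
L/D = 120.83333333
rho*v^2/2 = 1032*17.64/2 = 9102.24
dP = 0.049 * 120.83333333 * 9102.24
dP = 53892.8 Pa


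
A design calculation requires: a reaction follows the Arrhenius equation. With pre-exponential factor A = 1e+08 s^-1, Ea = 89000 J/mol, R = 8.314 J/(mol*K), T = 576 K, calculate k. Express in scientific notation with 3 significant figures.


k = A * exp(-Ea/(R*T))
k = 1e+08 * exp(-89000 / (8.314 * 576))
k = 1e+08 * exp(-18.584783)
k = 8.49e-01


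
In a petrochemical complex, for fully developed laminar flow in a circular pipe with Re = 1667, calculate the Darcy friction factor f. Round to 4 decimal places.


f = 64 / Re
f = 64 / 1667
f = 0.0384


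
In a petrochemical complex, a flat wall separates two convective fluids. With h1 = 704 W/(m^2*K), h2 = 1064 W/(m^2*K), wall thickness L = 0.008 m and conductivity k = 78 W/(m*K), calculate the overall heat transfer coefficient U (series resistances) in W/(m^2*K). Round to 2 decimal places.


1/U = 1/h1 + L/k + 1/h2
1/U = 1/704 + 0.008/78 + 1/1064
1/U = 0.0014204545 + 0.0001025641 + 0.0009398496
1/U = 0.0024628682
U = 406.03 W/(m^2*K)


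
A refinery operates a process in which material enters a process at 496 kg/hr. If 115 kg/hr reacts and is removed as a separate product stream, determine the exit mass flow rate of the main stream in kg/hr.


Steady-state mass balance on the main outlet: F_out = F_in - F_removed
F_out = 496 - 115
F_out = 381 kg/hr


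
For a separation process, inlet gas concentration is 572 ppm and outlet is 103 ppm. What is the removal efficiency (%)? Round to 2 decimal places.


Efficiency = (G_in - G_out) / G_in * 100%
Efficiency = (572 - 103) / 572 * 100
Efficiency = 469 / 572 * 100
Efficiency = 81.99%


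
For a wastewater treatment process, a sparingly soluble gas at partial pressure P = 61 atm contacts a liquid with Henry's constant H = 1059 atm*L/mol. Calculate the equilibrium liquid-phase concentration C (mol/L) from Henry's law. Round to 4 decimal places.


C = P / H
C = 61 / 1059
C = 0.0576 mol/L


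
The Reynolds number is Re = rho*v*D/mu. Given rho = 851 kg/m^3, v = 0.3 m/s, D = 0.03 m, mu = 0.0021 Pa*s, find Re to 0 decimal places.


Re = rho * v * D / mu
Re = 851 * 0.3 * 0.03 / 0.0021
Re = 7.659 / 0.0021
Re = 3647


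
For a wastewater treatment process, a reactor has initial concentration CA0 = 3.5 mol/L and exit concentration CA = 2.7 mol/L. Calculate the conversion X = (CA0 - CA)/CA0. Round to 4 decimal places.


X = (CA0 - CA) / CA0
X = (3.5 - 2.7) / 3.5
X = 0.8 / 3.5
X = 0.2286


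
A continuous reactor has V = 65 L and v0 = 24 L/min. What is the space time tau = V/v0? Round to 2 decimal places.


tau = V / v0
tau = 65 / 24
tau = 2.71 min


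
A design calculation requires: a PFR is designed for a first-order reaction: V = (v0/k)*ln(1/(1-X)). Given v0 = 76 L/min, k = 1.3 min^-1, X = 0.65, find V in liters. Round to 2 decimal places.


V = (v0/k) * ln(1/(1-X))
V = (76/1.3) * ln(1/(1-0.65))
V = 58.461538 * ln(2.857143)
V = 58.461538 * 1.049822
V = 61.37 L


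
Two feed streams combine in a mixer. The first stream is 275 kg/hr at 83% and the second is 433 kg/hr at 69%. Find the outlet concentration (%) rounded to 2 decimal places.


Mass balance on solute: F1*x1 + F2*x2 = F3*x3
F3 = F1 + F2 = 275 + 433 = 708 kg/hr
x3 = (F1*x1 + F2*x2)/F3
x3 = (275*0.83 + 433*0.69) / 708
x3 = 74.44%


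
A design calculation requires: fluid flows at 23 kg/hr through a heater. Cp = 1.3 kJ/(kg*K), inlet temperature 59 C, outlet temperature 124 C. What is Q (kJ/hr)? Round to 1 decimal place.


Q = m_dot * Cp * (T2 - T1)
Q = 23 * 1.3 * (124 - 59)
Q = 23 * 1.3 * 65
Q = 1943.5 kJ/hr


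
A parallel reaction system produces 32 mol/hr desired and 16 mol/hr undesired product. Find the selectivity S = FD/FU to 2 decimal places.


S = desired product rate / undesired product rate
S = 32 / 16
S = 2.00


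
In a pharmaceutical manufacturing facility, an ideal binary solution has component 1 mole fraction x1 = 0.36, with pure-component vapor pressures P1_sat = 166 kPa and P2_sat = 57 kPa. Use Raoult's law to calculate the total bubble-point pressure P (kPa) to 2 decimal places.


P = x1*P1_sat + x2*P2_sat
x2 = 1 - x1 = 1 - 0.36 = 0.64
P = 0.36*166 + 0.64*57
P = 59.76 + 36.48
P = 96.24 kPa


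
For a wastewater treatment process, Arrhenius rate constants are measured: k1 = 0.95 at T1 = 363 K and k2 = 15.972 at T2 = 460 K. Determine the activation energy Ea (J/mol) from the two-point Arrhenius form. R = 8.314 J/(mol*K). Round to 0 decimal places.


Ea = R * ln(k2/k1) / (1/T1 - 1/T2)
ln(k2/k1) = ln(15.972/0.95) = 2.8221305
1/T1 - 1/T2 = 1/363 - 1/460 = 0.000580907893
Ea = 8.314 * 2.8221305 / 0.000580907893
Ea = 40391 J/mol


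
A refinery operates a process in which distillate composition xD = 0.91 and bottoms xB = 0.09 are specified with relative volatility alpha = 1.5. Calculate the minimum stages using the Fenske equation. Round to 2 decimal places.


N_min = ln((xD*(1-xB))/(xB*(1-xD))) / ln(alpha)
Numerator inside ln: 0.8281 / 0.0081 = 102.234568
ln(102.234568) = 4.62727
ln(alpha) = ln(1.5) = 0.405465
N_min = 4.62727 / 0.405465 = 11.41


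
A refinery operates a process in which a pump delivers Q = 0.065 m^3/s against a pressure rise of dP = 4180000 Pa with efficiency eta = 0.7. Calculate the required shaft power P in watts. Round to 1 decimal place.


P = Q * dP / eta
P = 0.065 * 4180000 / 0.7
P = 271700.0 / 0.7
P = 388142.9 W


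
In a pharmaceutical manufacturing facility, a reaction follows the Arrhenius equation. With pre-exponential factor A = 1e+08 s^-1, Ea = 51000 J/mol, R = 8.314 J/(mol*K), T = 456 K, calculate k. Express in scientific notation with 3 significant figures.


k = A * exp(-Ea/(R*T))
k = 1e+08 * exp(-51000 / (8.314 * 456))
k = 1e+08 * exp(-13.452262)
k = 1.44e+02


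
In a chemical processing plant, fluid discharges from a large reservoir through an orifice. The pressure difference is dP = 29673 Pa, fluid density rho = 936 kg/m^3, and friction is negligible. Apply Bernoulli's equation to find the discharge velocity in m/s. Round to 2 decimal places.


v = sqrt(2*dP/rho)
v = sqrt(2*29673/936)
v = sqrt(63.403846)
v = 7.96 m/s


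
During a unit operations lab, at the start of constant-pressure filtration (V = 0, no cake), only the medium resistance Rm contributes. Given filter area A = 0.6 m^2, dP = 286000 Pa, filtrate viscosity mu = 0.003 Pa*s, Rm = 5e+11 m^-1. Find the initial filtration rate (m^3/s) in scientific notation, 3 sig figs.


rate = A * dP / (mu * Rm)
rate = 0.6 * 286000 / (0.003 * 5e+11)
rate = 171600.0 / 1.500e+09
rate = 1.14e-04 m^3/s


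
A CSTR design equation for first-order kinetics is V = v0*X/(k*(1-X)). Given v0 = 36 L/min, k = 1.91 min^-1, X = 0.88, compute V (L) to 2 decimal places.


V = v0 * X / (k * (1 - X))
V = 36 * 0.88 / (1.91 * (1 - 0.88))
V = 31.68 / (1.91 * 0.12)
V = 31.68 / 0.2292
V = 138.22 L


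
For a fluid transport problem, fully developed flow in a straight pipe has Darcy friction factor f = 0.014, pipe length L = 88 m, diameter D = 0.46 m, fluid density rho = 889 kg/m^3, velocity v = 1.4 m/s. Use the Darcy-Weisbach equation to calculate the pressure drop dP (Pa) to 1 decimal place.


dP = f * (L/D) * (rho*v^2/2)
dP = 0.014 * (88/0.46) * (889*1.4^2/2)
L/D = 191.30434783
rho*v^2/2 = 889*1.96/2 = 871.22
dP = 0.014 * 191.30434783 * 871.22
dP = 2333.4 Pa


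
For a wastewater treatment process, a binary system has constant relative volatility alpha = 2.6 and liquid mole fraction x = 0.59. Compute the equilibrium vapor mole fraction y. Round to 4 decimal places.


y = alpha*x / (1 + (alpha-1)*x)
y = 2.6*0.59 / (1 + (2.6-1)*0.59)
y = 1.534 / (1 + 0.944)
y = 1.534 / 1.944
y = 0.7891


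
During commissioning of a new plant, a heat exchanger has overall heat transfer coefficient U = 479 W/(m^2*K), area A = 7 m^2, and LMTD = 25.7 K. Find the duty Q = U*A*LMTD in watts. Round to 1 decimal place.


Q = U * A * LMTD
Q = 479 * 7 * 25.7
Q = 86172.1 W


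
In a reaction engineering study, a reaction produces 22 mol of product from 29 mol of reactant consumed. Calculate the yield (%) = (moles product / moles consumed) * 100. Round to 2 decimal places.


Yield = (moles product / moles consumed) * 100%
Yield = (22 / 29) * 100
Yield = 0.7586 * 100
Yield = 75.86%


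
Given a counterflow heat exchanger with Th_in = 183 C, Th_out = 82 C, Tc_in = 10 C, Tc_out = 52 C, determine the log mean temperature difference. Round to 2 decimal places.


dT1 = Th_in - Tc_out = 183 - 52 = 131
dT2 = Th_out - Tc_in = 82 - 10 = 72
LMTD = (dT1 - dT2) / ln(dT1/dT2)
LMTD = (131 - 72) / ln(131/72)
LMTD = 98.57 K


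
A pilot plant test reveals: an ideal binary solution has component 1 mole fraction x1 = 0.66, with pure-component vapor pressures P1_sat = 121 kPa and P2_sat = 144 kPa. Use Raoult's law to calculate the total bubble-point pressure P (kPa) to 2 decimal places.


P = x1*P1_sat + x2*P2_sat
x2 = 1 - x1 = 1 - 0.66 = 0.34
P = 0.66*121 + 0.34*144
P = 79.86 + 48.96
P = 128.82 kPa


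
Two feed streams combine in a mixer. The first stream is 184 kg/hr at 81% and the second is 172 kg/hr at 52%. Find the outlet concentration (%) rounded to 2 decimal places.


Mass balance on solute: F1*x1 + F2*x2 = F3*x3
F3 = F1 + F2 = 184 + 172 = 356 kg/hr
x3 = (F1*x1 + F2*x2)/F3
x3 = (184*0.81 + 172*0.52) / 356
x3 = 66.99%


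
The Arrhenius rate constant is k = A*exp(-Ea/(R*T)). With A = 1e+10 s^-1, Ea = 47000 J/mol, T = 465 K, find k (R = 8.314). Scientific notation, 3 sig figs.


k = A * exp(-Ea/(R*T))
k = 1e+10 * exp(-47000 / (8.314 * 465))
k = 1e+10 * exp(-12.157237)
k = 5.25e+04


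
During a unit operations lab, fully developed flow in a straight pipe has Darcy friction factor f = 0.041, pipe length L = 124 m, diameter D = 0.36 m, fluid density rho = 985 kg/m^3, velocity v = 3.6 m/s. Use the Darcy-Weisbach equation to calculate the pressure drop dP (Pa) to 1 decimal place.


dP = f * (L/D) * (rho*v^2/2)
dP = 0.041 * (124/0.36) * (985*3.6^2/2)
L/D = 344.44444444
rho*v^2/2 = 985*12.96/2 = 6382.8
dP = 0.041 * 344.44444444 * 6382.8
dP = 90139.3 Pa


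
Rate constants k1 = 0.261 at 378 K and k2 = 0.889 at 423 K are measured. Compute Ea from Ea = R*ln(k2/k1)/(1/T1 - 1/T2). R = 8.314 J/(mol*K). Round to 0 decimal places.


Ea = R * ln(k2/k1) / (1/T1 - 1/T2)
ln(k2/k1) = ln(0.889/0.261) = 1.2255768
1/T1 - 1/T2 = 1/378 - 1/423 = 0.000281436452
Ea = 8.314 * 1.2255768 / 0.000281436452
Ea = 36205 J/mol


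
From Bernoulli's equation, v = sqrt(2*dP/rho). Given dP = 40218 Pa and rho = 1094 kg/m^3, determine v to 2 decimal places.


v = sqrt(2*dP/rho)
v = sqrt(2*40218/1094)
v = sqrt(73.52468)
v = 8.57 m/s


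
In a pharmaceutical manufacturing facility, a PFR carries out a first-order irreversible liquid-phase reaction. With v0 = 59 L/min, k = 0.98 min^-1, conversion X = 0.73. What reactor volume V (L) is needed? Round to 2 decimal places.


V = (v0/k) * ln(1/(1-X))
V = (59/0.98) * ln(1/(1-0.73))
V = 60.204082 * ln(3.703704)
V = 60.204082 * 1.309333
V = 78.83 L


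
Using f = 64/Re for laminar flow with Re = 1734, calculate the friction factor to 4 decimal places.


f = 64 / Re
f = 64 / 1734
f = 0.0369


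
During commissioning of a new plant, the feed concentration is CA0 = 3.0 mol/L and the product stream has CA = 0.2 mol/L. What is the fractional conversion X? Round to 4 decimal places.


X = (CA0 - CA) / CA0
X = (3.0 - 0.2) / 3.0
X = 2.8 / 3.0
X = 0.9333


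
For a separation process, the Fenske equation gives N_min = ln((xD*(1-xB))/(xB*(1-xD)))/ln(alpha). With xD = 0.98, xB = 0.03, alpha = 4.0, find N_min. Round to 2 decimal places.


N_min = ln((xD*(1-xB))/(xB*(1-xD))) / ln(alpha)
Numerator inside ln: 0.9506 / 0.0006 = 1584.333333
ln(1584.333333) = 7.367919
ln(alpha) = ln(4.0) = 1.386294
N_min = 7.367919 / 1.386294 = 5.31


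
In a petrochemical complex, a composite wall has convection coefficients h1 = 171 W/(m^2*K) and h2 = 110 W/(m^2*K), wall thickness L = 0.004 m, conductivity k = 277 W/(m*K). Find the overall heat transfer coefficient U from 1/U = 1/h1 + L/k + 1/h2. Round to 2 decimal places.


1/U = 1/h1 + L/k + 1/h2
1/U = 1/171 + 0.004/277 + 1/110
1/U = 0.0058479532 + 1.44404e-05 + 0.0090909091
1/U = 0.0149533027
U = 66.87 W/(m^2*K)


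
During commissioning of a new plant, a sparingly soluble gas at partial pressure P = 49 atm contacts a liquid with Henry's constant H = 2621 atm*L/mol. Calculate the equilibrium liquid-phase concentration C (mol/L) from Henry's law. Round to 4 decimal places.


C = P / H
C = 49 / 2621
C = 0.0187 mol/L


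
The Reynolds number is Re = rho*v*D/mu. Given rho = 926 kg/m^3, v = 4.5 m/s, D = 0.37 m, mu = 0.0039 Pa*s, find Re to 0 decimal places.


Re = rho * v * D / mu
Re = 926 * 4.5 * 0.37 / 0.0039
Re = 1541.79 / 0.0039
Re = 395331


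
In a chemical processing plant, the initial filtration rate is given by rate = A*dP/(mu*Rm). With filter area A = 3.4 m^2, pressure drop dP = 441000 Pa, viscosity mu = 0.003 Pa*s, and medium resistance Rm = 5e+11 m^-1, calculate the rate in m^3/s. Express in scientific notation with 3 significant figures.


rate = A * dP / (mu * Rm)
rate = 3.4 * 441000 / (0.003 * 5e+11)
rate = 1499400.0 / 1.500e+09
rate = 1.00e-03 m^3/s


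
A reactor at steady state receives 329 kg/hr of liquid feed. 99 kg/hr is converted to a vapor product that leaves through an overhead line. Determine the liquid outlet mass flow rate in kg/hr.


Steady-state mass balance on the main outlet: F_out = F_in - F_removed
F_out = 329 - 99
F_out = 230 kg/hr


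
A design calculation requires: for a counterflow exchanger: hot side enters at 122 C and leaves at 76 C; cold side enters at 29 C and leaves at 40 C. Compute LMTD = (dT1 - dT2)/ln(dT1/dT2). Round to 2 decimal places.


dT1 = Th_in - Tc_out = 122 - 40 = 82
dT2 = Th_out - Tc_in = 76 - 29 = 47
LMTD = (dT1 - dT2) / ln(dT1/dT2)
LMTD = (82 - 47) / ln(82/47)
LMTD = 62.88 K


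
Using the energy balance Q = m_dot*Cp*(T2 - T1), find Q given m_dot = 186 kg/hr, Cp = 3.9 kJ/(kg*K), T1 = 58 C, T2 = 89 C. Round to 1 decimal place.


Q = m_dot * Cp * (T2 - T1)
Q = 186 * 3.9 * (89 - 58)
Q = 186 * 3.9 * 31
Q = 22487.4 kJ/hr


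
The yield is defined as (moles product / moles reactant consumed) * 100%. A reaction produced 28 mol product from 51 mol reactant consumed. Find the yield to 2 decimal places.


Yield = (moles product / moles consumed) * 100%
Yield = (28 / 51) * 100
Yield = 0.549 * 100
Yield = 54.90%


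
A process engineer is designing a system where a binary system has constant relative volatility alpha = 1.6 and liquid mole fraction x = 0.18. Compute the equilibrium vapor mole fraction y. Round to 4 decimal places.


y = alpha*x / (1 + (alpha-1)*x)
y = 1.6*0.18 / (1 + (1.6-1)*0.18)
y = 0.288 / (1 + 0.108)
y = 0.288 / 1.108
y = 0.2599


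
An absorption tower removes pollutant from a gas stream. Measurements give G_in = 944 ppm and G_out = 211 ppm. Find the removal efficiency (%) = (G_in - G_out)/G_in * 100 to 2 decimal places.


Efficiency = (G_in - G_out) / G_in * 100%
Efficiency = (944 - 211) / 944 * 100
Efficiency = 733 / 944 * 100
Efficiency = 77.65%


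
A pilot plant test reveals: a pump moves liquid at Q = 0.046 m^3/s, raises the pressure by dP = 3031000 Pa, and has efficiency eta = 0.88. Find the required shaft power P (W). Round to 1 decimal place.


P = Q * dP / eta
P = 0.046 * 3031000 / 0.88
P = 139426.0 / 0.88
P = 158438.6 W


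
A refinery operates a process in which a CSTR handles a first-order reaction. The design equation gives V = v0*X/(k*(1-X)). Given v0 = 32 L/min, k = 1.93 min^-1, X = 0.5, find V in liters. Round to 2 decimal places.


V = v0 * X / (k * (1 - X))
V = 32 * 0.5 / (1.93 * (1 - 0.5))
V = 16.0 / (1.93 * 0.5)
V = 16.0 / 0.965
V = 16.58 L


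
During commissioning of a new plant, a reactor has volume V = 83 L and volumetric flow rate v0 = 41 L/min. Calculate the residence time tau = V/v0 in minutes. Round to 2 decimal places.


tau = V / v0
tau = 83 / 41
tau = 2.02 min


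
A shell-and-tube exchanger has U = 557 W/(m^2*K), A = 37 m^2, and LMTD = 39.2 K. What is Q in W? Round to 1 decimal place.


Q = U * A * LMTD
Q = 557 * 37 * 39.2
Q = 807872.8 W


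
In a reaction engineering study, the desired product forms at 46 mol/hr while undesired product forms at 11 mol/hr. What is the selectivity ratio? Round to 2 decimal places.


S = desired product rate / undesired product rate
S = 46 / 11
S = 4.18


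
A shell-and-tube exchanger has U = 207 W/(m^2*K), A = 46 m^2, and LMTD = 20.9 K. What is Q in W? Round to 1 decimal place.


Q = U * A * LMTD
Q = 207 * 46 * 20.9
Q = 199009.8 W


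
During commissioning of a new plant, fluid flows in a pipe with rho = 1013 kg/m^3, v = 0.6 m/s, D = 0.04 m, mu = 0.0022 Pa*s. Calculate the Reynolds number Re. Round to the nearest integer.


Re = rho * v * D / mu
Re = 1013 * 0.6 * 0.04 / 0.0022
Re = 24.312 / 0.0022
Re = 11051


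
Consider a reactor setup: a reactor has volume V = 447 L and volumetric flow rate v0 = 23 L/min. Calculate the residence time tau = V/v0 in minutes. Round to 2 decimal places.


tau = V / v0
tau = 447 / 23
tau = 19.43 min


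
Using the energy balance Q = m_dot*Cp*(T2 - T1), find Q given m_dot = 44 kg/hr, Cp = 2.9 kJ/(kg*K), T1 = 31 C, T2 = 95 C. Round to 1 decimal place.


Q = m_dot * Cp * (T2 - T1)
Q = 44 * 2.9 * (95 - 31)
Q = 44 * 2.9 * 64
Q = 8166.4 kJ/hr


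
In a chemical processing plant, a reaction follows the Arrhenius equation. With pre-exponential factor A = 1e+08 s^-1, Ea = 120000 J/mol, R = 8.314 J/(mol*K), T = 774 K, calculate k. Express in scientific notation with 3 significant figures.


k = A * exp(-Ea/(R*T))
k = 1e+08 * exp(-120000 / (8.314 * 774))
k = 1e+08 * exp(-18.647914)
k = 7.97e-01


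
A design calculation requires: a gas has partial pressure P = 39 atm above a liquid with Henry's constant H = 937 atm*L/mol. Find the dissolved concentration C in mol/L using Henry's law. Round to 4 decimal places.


C = P / H
C = 39 / 937
C = 0.0416 mol/L


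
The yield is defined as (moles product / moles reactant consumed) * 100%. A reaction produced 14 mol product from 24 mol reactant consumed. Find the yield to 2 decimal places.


Yield = (moles product / moles consumed) * 100%
Yield = (14 / 24) * 100
Yield = 0.5833 * 100
Yield = 58.33%


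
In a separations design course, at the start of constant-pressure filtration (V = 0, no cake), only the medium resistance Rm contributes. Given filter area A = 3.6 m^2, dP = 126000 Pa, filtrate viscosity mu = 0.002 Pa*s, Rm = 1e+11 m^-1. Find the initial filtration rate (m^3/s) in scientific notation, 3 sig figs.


rate = A * dP / (mu * Rm)
rate = 3.6 * 126000 / (0.002 * 1e+11)
rate = 453600.0 / 2.000e+08
rate = 2.27e-03 m^3/s


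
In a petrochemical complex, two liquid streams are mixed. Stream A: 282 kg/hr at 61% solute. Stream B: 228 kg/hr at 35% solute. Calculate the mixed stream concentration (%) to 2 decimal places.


Mass balance on solute: F1*x1 + F2*x2 = F3*x3
F3 = F1 + F2 = 282 + 228 = 510 kg/hr
x3 = (F1*x1 + F2*x2)/F3
x3 = (282*0.61 + 228*0.35) / 510
x3 = 49.38%


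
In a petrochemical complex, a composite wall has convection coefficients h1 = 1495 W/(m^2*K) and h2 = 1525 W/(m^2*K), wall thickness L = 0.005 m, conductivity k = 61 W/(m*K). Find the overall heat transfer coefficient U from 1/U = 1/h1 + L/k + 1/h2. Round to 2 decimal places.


1/U = 1/h1 + L/k + 1/h2
1/U = 1/1495 + 0.005/61 + 1/1525
1/U = 0.0006688963 + 8.19672e-05 + 0.0006557377
1/U = 0.0014066012
U = 710.93 W/(m^2*K)


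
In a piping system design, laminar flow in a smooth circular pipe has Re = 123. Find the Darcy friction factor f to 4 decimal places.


f = 64 / Re
f = 64 / 123
f = 0.5203


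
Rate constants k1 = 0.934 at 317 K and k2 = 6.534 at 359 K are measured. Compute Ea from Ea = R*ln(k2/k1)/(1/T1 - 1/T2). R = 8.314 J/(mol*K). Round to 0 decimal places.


Ea = R * ln(k2/k1) / (1/T1 - 1/T2)
ln(k2/k1) = ln(6.534/0.934) = 1.9452982
1/T1 - 1/T2 = 1/317 - 1/359 = 0.000369058812
Ea = 8.314 * 1.9452982 / 0.000369058812
Ea = 43823 J/mol


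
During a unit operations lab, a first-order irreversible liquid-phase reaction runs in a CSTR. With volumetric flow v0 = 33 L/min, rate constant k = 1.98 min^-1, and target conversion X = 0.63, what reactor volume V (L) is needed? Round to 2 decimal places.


V = v0 * X / (k * (1 - X))
V = 33 * 0.63 / (1.98 * (1 - 0.63))
V = 20.79 / (1.98 * 0.37)
V = 20.79 / 0.7326
V = 28.38 L


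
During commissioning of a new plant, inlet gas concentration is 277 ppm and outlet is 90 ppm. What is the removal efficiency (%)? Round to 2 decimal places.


Efficiency = (G_in - G_out) / G_in * 100%
Efficiency = (277 - 90) / 277 * 100
Efficiency = 187 / 277 * 100
Efficiency = 67.51%


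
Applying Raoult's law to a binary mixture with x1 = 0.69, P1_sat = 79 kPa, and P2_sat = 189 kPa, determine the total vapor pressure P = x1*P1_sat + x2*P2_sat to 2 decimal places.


P = x1*P1_sat + x2*P2_sat
x2 = 1 - x1 = 1 - 0.69 = 0.31
P = 0.69*79 + 0.31*189
P = 54.51 + 58.59
P = 113.10 kPa


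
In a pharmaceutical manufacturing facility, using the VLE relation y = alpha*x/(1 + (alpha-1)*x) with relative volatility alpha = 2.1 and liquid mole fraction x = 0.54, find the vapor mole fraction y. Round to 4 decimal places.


y = alpha*x / (1 + (alpha-1)*x)
y = 2.1*0.54 / (1 + (2.1-1)*0.54)
y = 1.134 / (1 + 0.594)
y = 1.134 / 1.594
y = 0.7114


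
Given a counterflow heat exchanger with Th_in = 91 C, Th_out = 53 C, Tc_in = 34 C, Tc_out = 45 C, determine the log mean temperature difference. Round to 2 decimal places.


dT1 = Th_in - Tc_out = 91 - 45 = 46
dT2 = Th_out - Tc_in = 53 - 34 = 19
LMTD = (dT1 - dT2) / ln(dT1/dT2)
LMTD = (46 - 19) / ln(46/19)
LMTD = 30.54 K


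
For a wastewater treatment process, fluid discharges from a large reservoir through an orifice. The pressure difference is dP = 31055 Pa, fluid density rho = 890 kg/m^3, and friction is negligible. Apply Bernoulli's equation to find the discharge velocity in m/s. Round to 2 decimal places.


v = sqrt(2*dP/rho)
v = sqrt(2*31055/890)
v = sqrt(69.786517)
v = 8.35 m/s


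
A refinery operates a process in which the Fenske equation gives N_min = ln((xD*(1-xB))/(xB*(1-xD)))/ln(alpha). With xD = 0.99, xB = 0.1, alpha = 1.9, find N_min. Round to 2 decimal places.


N_min = ln((xD*(1-xB))/(xB*(1-xD))) / ln(alpha)
Numerator inside ln: 0.891 / 0.001 = 891.0
ln(891.0) = 6.792344
ln(alpha) = ln(1.9) = 0.641854
N_min = 6.792344 / 0.641854 = 10.58


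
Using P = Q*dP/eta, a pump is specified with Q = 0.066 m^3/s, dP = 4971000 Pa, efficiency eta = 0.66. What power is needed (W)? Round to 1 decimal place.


P = Q * dP / eta
P = 0.066 * 4971000 / 0.66
P = 328086.0 / 0.66
P = 497100.0 W


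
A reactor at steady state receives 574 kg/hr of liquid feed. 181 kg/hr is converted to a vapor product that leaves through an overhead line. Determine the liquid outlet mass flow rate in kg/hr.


Steady-state mass balance on the main outlet: F_out = F_in - F_removed
F_out = 574 - 181
F_out = 393 kg/hr


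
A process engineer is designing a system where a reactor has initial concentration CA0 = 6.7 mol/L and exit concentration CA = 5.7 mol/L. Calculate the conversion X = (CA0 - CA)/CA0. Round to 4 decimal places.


X = (CA0 - CA) / CA0
X = (6.7 - 5.7) / 6.7
X = 1.0 / 6.7
X = 0.1493


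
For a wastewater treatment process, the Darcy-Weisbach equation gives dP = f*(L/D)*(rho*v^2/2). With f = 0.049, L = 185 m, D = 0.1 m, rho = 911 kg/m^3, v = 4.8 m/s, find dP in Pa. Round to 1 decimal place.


dP = f * (L/D) * (rho*v^2/2)
dP = 0.049 * (185/0.1) * (911*4.8^2/2)
L/D = 1850.0
rho*v^2/2 = 911*23.04/2 = 10494.72
dP = 0.049 * 1850.0 * 10494.72
dP = 951346.4 Pa


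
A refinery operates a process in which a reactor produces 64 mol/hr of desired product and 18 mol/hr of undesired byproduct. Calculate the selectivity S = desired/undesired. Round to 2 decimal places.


S = desired product rate / undesired product rate
S = 64 / 18
S = 3.56


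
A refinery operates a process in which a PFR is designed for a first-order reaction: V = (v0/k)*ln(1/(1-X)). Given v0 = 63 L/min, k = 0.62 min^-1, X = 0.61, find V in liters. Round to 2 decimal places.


V = (v0/k) * ln(1/(1-X))
V = (63/0.62) * ln(1/(1-0.61))
V = 101.612903 * ln(2.564103)
V = 101.612903 * 0.941609
V = 95.68 L


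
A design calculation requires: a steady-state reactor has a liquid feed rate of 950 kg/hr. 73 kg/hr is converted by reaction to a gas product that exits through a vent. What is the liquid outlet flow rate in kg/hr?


Steady-state mass balance on the main outlet: F_out = F_in - F_removed
F_out = 950 - 73
F_out = 877 kg/hr


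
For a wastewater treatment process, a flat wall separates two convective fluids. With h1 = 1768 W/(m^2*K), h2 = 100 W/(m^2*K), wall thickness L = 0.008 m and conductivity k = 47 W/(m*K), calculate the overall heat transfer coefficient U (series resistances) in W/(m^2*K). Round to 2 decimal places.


1/U = 1/h1 + L/k + 1/h2
1/U = 1/1768 + 0.008/47 + 1/100
1/U = 0.0005656109 + 0.0001702128 + 0.01
1/U = 0.0107358237
U = 93.15 W/(m^2*K)


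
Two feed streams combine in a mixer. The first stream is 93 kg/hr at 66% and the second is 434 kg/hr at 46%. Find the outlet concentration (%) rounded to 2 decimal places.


Mass balance on solute: F1*x1 + F2*x2 = F3*x3
F3 = F1 + F2 = 93 + 434 = 527 kg/hr
x3 = (F1*x1 + F2*x2)/F3
x3 = (93*0.66 + 434*0.46) / 527
x3 = 49.53%


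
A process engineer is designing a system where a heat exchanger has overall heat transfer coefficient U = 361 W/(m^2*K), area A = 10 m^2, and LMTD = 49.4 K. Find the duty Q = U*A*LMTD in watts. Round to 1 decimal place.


Q = U * A * LMTD
Q = 361 * 10 * 49.4
Q = 178334.0 W


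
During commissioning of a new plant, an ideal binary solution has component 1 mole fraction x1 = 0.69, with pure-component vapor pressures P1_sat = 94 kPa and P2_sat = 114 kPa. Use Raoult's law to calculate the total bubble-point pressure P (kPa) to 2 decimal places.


P = x1*P1_sat + x2*P2_sat
x2 = 1 - x1 = 1 - 0.69 = 0.31
P = 0.69*94 + 0.31*114
P = 64.86 + 35.34
P = 100.20 kPa


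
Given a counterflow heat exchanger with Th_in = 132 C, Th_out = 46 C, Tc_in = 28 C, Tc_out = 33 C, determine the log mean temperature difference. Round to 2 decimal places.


dT1 = Th_in - Tc_out = 132 - 33 = 99
dT2 = Th_out - Tc_in = 46 - 28 = 18
LMTD = (dT1 - dT2) / ln(dT1/dT2)
LMTD = (99 - 18) / ln(99/18)
LMTD = 47.51 K


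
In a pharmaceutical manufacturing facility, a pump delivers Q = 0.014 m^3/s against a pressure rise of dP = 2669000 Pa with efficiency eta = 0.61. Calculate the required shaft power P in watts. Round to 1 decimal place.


P = Q * dP / eta
P = 0.014 * 2669000 / 0.61
P = 37366.0 / 0.61
P = 61255.7 W


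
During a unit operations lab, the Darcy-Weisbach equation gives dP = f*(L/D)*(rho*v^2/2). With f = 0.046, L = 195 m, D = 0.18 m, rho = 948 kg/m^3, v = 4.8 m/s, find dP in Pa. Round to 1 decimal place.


dP = f * (L/D) * (rho*v^2/2)
dP = 0.046 * (195/0.18) * (948*4.8^2/2)
L/D = 1083.33333333
rho*v^2/2 = 948*23.04/2 = 10920.96
dP = 0.046 * 1083.33333333 * 10920.96
dP = 544227.8 Pa


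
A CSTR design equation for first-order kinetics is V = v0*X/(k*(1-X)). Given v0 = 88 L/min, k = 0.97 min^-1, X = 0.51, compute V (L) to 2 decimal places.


V = v0 * X / (k * (1 - X))
V = 88 * 0.51 / (0.97 * (1 - 0.51))
V = 44.88 / (0.97 * 0.49)
V = 44.88 / 0.4753
V = 94.42 L


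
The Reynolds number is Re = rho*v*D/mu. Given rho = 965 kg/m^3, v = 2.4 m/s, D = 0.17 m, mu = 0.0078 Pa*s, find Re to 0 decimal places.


Re = rho * v * D / mu
Re = 965 * 2.4 * 0.17 / 0.0078
Re = 393.72 / 0.0078
Re = 50477


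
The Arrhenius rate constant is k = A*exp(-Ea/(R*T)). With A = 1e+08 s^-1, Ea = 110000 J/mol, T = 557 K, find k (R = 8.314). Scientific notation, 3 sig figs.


k = A * exp(-Ea/(R*T))
k = 1e+08 * exp(-110000 / (8.314 * 557))
k = 1e+08 * exp(-23.753492)
k = 4.83e-03


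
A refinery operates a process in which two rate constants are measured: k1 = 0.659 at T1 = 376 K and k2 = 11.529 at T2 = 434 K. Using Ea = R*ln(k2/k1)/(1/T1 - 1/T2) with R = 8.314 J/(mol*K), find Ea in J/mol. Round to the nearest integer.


Ea = R * ln(k2/k1) / (1/T1 - 1/T2)
ln(k2/k1) = ln(11.529/0.659) = 2.8618973
1/T1 - 1/T2 = 1/376 - 1/434 = 0.000355427003
Ea = 8.314 * 2.8618973 / 0.000355427003
Ea = 66944 J/mol


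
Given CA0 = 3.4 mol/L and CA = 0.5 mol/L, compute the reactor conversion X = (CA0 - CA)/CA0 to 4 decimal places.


X = (CA0 - CA) / CA0
X = (3.4 - 0.5) / 3.4
X = 2.9 / 3.4
X = 0.8529


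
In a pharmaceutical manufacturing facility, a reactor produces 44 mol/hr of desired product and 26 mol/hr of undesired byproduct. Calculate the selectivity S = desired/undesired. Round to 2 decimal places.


S = desired product rate / undesired product rate
S = 44 / 26
S = 1.69


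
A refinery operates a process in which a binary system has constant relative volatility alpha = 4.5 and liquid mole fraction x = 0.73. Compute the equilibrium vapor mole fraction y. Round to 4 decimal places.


y = alpha*x / (1 + (alpha-1)*x)
y = 4.5*0.73 / (1 + (4.5-1)*0.73)
y = 3.285 / (1 + 2.555)
y = 3.285 / 3.555
y = 0.9241


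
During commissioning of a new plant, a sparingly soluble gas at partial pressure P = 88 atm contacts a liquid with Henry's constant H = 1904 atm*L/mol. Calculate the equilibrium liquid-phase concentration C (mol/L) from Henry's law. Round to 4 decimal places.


C = P / H
C = 88 / 1904
C = 0.0462 mol/L


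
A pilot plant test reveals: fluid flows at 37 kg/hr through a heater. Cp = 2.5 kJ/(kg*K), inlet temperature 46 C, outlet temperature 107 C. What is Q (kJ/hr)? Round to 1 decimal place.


Q = m_dot * Cp * (T2 - T1)
Q = 37 * 2.5 * (107 - 46)
Q = 37 * 2.5 * 61
Q = 5642.5 kJ/hr


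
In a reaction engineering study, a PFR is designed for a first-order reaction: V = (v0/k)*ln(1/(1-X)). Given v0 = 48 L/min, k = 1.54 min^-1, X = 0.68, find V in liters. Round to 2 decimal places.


V = (v0/k) * ln(1/(1-X))
V = (48/1.54) * ln(1/(1-0.68))
V = 31.168831 * ln(3.125)
V = 31.168831 * 1.139434
V = 35.51 L


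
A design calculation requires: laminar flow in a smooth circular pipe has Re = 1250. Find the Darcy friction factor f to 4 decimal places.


f = 64 / Re
f = 64 / 1250
f = 0.0512


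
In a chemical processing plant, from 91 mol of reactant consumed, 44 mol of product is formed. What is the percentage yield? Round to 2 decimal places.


Yield = (moles product / moles consumed) * 100%
Yield = (44 / 91) * 100
Yield = 0.4835 * 100
Yield = 48.35%


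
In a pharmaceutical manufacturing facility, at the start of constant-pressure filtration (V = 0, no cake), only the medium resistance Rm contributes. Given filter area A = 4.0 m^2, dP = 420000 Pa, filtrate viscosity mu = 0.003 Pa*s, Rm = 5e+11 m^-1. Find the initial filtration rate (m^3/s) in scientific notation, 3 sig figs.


rate = A * dP / (mu * Rm)
rate = 4.0 * 420000 / (0.003 * 5e+11)
rate = 1680000.0 / 1.500e+09
rate = 1.12e-03 m^3/s


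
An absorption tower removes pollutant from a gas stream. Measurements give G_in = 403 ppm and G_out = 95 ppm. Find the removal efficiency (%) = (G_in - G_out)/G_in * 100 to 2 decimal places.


Efficiency = (G_in - G_out) / G_in * 100%
Efficiency = (403 - 95) / 403 * 100
Efficiency = 308 / 403 * 100
Efficiency = 76.43%


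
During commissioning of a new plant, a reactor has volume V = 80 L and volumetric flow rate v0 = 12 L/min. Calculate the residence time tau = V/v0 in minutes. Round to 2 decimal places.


tau = V / v0
tau = 80 / 12
tau = 6.67 min


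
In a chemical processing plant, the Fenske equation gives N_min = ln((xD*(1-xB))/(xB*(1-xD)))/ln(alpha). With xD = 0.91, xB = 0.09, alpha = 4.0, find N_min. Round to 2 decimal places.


N_min = ln((xD*(1-xB))/(xB*(1-xD))) / ln(alpha)
Numerator inside ln: 0.8281 / 0.0081 = 102.234568
ln(102.234568) = 4.62727
ln(alpha) = ln(4.0) = 1.386294
N_min = 4.62727 / 1.386294 = 3.34


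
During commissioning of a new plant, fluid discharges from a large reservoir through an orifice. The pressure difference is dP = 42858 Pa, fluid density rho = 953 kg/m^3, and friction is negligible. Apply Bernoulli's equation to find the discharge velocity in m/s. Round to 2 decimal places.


v = sqrt(2*dP/rho)
v = sqrt(2*42858/953)
v = sqrt(89.943337)
v = 9.48 m/s


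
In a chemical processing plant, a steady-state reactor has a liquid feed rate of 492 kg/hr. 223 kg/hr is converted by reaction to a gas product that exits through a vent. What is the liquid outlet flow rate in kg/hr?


Steady-state mass balance on the main outlet: F_out = F_in - F_removed
F_out = 492 - 223
F_out = 269 kg/hr


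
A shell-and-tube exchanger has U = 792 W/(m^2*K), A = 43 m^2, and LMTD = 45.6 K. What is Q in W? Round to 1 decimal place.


Q = U * A * LMTD
Q = 792 * 43 * 45.6
Q = 1552953.6 W


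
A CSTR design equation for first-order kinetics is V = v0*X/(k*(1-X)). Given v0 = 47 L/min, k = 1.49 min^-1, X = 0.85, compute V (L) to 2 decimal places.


V = v0 * X / (k * (1 - X))
V = 47 * 0.85 / (1.49 * (1 - 0.85))
V = 39.95 / (1.49 * 0.15)
V = 39.95 / 0.2235
V = 178.75 L


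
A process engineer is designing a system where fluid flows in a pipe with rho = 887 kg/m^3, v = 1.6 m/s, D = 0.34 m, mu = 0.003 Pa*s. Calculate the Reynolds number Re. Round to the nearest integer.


Re = rho * v * D / mu
Re = 887 * 1.6 * 0.34 / 0.003
Re = 482.528 / 0.003
Re = 160843


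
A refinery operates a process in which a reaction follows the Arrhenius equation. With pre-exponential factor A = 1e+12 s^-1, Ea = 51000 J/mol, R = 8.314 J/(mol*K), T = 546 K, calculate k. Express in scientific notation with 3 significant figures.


k = A * exp(-Ea/(R*T))
k = 1e+12 * exp(-51000 / (8.314 * 546))
k = 1e+12 * exp(-11.234856)
k = 1.32e+07


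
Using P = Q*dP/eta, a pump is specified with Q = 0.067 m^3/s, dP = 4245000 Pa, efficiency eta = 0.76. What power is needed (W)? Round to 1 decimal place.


P = Q * dP / eta
P = 0.067 * 4245000 / 0.76
P = 284415.0 / 0.76
P = 374230.3 W


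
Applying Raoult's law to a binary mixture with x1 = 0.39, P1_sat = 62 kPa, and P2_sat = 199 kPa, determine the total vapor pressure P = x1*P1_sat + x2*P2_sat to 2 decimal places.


P = x1*P1_sat + x2*P2_sat
x2 = 1 - x1 = 1 - 0.39 = 0.61
P = 0.39*62 + 0.61*199
P = 24.18 + 121.39
P = 145.57 kPa


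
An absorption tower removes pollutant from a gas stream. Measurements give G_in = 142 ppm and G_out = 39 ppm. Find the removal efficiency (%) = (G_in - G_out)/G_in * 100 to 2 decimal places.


Efficiency = (G_in - G_out) / G_in * 100%
Efficiency = (142 - 39) / 142 * 100
Efficiency = 103 / 142 * 100
Efficiency = 72.54%


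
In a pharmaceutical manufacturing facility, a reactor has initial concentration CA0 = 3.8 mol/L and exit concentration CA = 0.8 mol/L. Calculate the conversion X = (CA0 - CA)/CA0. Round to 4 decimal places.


X = (CA0 - CA) / CA0
X = (3.8 - 0.8) / 3.8
X = 3.0 / 3.8
X = 0.7895


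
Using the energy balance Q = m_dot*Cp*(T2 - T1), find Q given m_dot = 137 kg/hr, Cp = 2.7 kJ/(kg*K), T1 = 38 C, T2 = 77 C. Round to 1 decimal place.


Q = m_dot * Cp * (T2 - T1)
Q = 137 * 2.7 * (77 - 38)
Q = 137 * 2.7 * 39
Q = 14426.1 kJ/hr
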